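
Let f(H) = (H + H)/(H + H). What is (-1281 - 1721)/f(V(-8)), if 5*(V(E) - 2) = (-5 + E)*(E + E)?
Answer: -3002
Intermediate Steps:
V(E) = 2 + 2*E*(-5 + E)/5 (V(E) = 2 + ((-5 + E)*(E + E))/5 = 2 + ((-5 + E)*(2*E))/5 = 2 + (2*E*(-5 + E))/5 = 2 + 2*E*(-5 + E)/5)
f(H) = 1 (f(H) = (2*H)/((2*H)) = (2*H)*(1/(2*H)) = 1)
(-1281 - 1721)/f(V(-8)) = (-1281 - 1721)/1 = -3002*1 = -3002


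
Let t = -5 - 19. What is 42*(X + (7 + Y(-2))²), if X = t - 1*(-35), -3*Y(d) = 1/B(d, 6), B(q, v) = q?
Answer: 15715/6 ≈ 2619.2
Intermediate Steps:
t = -24
Y(d) = -1/(3*d)
X = 11 (X = -24 - 1*(-35) = -24 + 35 = 11)
42*(X + (7 + Y(-2))²) = 42*(11 + (7 - ⅓/(-2))²) = 42*(11 + (7 - ⅓*(-½))²) = 42*(11 + (7 + ⅙)²) = 42*(11 + (43/6)²) = 42*(11 + 1849/36) = 42*(2245/36) = 15715/6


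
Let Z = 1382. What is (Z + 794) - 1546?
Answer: 630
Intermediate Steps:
(Z + 794) - 1546 = (1382 + 794) - 1546 = 2176 - 1546 = 630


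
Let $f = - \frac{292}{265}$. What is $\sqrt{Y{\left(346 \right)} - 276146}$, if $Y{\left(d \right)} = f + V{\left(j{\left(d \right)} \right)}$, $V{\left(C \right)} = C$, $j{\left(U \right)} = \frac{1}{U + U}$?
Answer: $\frac{i \sqrt{2321584165265755}}{91690} \approx 525.5 i$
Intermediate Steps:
$f = - \frac{292}{265}$ ($f = \left(-292\right) \frac{1}{265} = - \frac{292}{265} \approx -1.1019$)
$j{\left(U \right)} = \frac{1}{2 U}$
$Y{\left(d \right)} = - \frac{292}{265} + \frac{1}{2 d}$
$\sqrt{Y{\left(346 \right)} - 276146} = \sqrt{\frac{265 - 202064}{530 \cdot 346} - 276146} = \sqrt{\frac{1}{530} \cdot \frac{1}{346} \left(265 - 202064\right) - 276146} = \sqrt{\frac{1}{530} \cdot \frac{1}{346} \left(-201799\right) - 276146} = \sqrt{- \frac{201799}{183380} - 276146} = \sqrt{- \frac{50639855279}{183380}} = \frac{i \sqrt{2321584165265755}}{91690}$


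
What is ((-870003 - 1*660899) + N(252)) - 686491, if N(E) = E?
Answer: -2217141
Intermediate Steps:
((-870003 - 1*660899) + N(252)) - 686491 = ((-870003 - 1*660899) + 252) - 686491 = ((-870003 - 660899) + 252) - 686491 = (-1530902 + 252) - 686491 = -1530650 - 686491 = -2217141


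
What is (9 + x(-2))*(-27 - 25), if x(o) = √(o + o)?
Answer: -468 - 104*I ≈ -468.0 - 104.0*I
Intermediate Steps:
x(o) = √2*√o (x(o) = √(2*o) = √2*√o)
(9 + x(-2))*(-27 - 25) = (9 + √2*√(-2))*(-27 - 25) = (9 + √2*(I*√2))*(-52) = (9 + 2*I)*(-52) = -468 - 104*I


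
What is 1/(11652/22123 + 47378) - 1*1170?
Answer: -1226341498697/1048155146 ≈ -1170.0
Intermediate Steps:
1/(11652/22123 + 47378) - 1*1170 = 1/(11652*(1/22123) + 47378) - 1170 = 1/(11652/22123 + 47378) - 1170 = 1/(1048155146/22123) - 1170 = 22123/1048155146 - 1170 = -1226341498697/1048155146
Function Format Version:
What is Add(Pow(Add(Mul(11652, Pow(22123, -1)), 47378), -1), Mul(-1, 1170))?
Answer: Rational(-1226341498697, 1048155146) ≈ -1170.0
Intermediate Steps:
Add(Pow(Add(Mul(11652, Pow(22123, -1)), 47378), -1), Mul(-1, 1170)) = Add(Pow(Add(Mul(11652, Rational(1, 22123)), 47378), -1), -1170) = Add(Pow(Add(Rational(11652, 22123), 47378), -1), -1170) = Add(Pow(Rational(1048155146, 22123), -1), -1170) = Add(Rational(22123, 1048155146), -1170) = Rational(-1226341498697, 1048155146)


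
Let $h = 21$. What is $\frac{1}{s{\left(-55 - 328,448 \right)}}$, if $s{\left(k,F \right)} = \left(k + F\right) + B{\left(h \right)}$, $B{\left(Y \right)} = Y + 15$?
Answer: $\frac{1}{101} \approx 0.009901$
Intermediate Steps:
$B{\left(Y \right)} = 15 + Y$
$s{\left(k,F \right)} = 36 + F + k$ ($s{\left(k,F \right)} = \left(k + F\right) + \left(15 + 21\right) = \left(F + k\right) + 36 = 36 + F + k$)
$\frac{1}{s{\left(-55 - 328,448 \right)}} = \frac{1}{36 + 448 - 383} = \frac{1}{101}$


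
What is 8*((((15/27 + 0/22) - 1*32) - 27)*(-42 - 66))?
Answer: 50496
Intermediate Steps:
8*((((15/27 + 0/22) - 1*32) - 27)*(-42 - 66)) = 8*((((15*(1/27) + 0*(1/22)) - 32) - 27)*(-108)) = 8*((((5/9 + 0) - 32) - 27)*(-108)) = 8*(((5/9 - 32) - 27)*(-108)) = 8*((-283/9 - 27)*(-108)) = 8*(-526/9*(-108)) = 8*6312 = 50496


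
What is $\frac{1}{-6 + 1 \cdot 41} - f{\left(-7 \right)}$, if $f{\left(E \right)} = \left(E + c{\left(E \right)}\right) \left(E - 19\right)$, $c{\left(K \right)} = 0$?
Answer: $- \frac{6369}{35} \approx -181.97$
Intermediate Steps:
$f{\left(E \right)} = E \left(-19 + E\right)$ ($f{\left(E \right)} = \left(E + 0\right) \left(E - 19\right) = E \left(-19 + E\right)$)
$\frac{1}{-6 + 1 \cdot 41} - f{\left(-7 \right)} = \frac{1}{-6 + 1 \cdot 41} - - 7 \left(-19 - 7\right) = \frac{1}{-6 + 41} - \left(-7\right) \left(-26\right) = \frac{1}{35} - 182 = - \frac{6369}{35}$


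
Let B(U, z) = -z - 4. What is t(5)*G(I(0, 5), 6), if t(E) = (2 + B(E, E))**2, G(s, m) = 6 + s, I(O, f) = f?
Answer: 539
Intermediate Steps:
B(U, z) = -4 - z
t(E) = (-2 - E)**2 (t(E) = (2 + (-4 - E))**2 = (-2 - E)**2)
t(5)*G(I(0, 5), 6) = (2 + 5)**2*(6 + 5) = 7**2*11 = 49*11 = 539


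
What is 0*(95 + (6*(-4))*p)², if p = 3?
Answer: 0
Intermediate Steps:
0*(95 + (6*(-4))*p)² = 0*(95 + (6*(-4))*3)² = 0*(95 - 24*3)² = 0*(95 - 72)² = 0*23² = 0*529 = 0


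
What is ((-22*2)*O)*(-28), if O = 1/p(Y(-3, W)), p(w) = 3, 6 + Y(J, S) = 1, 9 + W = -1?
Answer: 1232/3 ≈ 410.67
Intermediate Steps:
W = -10 (W = -9 - 1 = -10)
Y(J, S) = -5 (Y(J, S) = -6 + 1 = -5)
O = ⅓ (O = 1/3 = ⅓ ≈ 0.33333)
((-22*2)*O)*(-28) = (-22*2*(⅓))*(-28) = -44*⅓*(-28) = -44/3*(-28) = 1232/3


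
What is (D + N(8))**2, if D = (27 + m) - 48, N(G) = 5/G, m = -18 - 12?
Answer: 162409/64 ≈ 2537.6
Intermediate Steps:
m = -30
D = -51 (D = (27 - 30) - 48 = -3 - 48 = -51)
(D + N(8))**2 = (-51 + 5/8)**2 = (-403/8)**2 = 162409/64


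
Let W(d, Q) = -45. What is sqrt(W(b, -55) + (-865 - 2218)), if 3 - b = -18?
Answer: 2*I*sqrt(782) ≈ 55.929*I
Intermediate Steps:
b = 21 (b = 3 - 1*(-18) = 3 + 18 = 21)
sqrt(W(b, -55) + (-865 - 2218)) = sqrt(-45 + (-865 - 2218)) = sqrt(-45 - 3083) = sqrt(-3128) = 2*I*sqrt(782)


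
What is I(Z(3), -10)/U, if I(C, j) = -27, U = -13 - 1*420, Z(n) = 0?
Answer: 27/433 ≈ 0.062356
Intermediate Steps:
U = -433 (U = -13 - 420 = -433)
I(Z(3), -10)/U = -27/(-433) = -27*(-1/433) = 27/433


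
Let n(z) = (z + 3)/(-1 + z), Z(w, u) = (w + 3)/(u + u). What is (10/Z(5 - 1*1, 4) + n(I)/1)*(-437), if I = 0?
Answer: -25783/7 ≈ -3683.3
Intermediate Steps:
Z(w, u) = (3 + w)/(2*u) (Z(w, u) = (3 + w)/((2*u)) = (3 + w)*(1/(2*u)) = (3 + w)/(2*u))
n(z) = (3 + z)/(-1 + z)
(10/Z(5 - 1*1, 4) + n(I)/1)*(-437) = (10/(((½)*(3 + (5 - 1*1))/4)) + ((3 + 0)/(-1 + 0))/1)*(-437) = (10/(((½)*(¼)*(3 + (5 - 1)))) + (3/(-1))*1)*(-437) = (10/(((½)*(¼)*(3 + 4))) - 1*3*1)*(-437) = (10/(((½)*(¼)*7)) - 3*1)*(-437) = (10/(7/8) - 3)*(-437) = (10*(8/7) - 3)*(-437) = (80/7 - 3)*(-437) = (59/7)*(-437) = -25783/7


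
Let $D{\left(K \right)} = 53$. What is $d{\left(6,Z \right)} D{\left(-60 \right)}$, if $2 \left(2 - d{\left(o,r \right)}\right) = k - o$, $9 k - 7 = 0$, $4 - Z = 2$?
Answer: $\frac{4399}{18} \approx 244.39$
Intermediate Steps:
$Z = 2$ ($Z = 4 - 2 = 2$)
$k = \frac{7}{9}$ ($k = \frac{7}{9} + \frac{1}{9} \cdot 0 = \frac{7}{9} + 0 = \frac{7}{9} \approx 0.77778$)
$d{\left(o,r \right)} = \frac{29}{18} + \frac{o}{2}$ ($d{\left(o,r \right)} = 2 - \frac{\frac{7}{9} - o}{2} = 2 + \left(- \frac{7}{18} + \frac{o}{2}\right) = \frac{29}{18} + \frac{o}{2}$)
$d{\left(6,Z \right)} D{\left(-60 \right)} = \left(\frac{29}{18} + \frac{1}{2} \cdot 6\right) 53 = \left(\frac{29}{18} + 3\right) 53 = \frac{83}{18} \cdot 53 = \frac{4399}{18}$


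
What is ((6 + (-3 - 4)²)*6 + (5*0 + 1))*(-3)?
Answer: -993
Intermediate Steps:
((6 + (-3 - 4)²)*6 + (5*0 + 1))*(-3) = ((6 + (-7)²)*6 + (0 + 1))*(-3) = ((6 + 49)*6 + 1)*(-3) = (55*6 + 1)*(-3) = (330 + 1)*(-3) = 331*(-3) = -993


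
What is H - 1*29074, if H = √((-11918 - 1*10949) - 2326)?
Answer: -29074 + I*√25193 ≈ -29074.0 + 158.72*I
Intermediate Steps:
H = I*√25193 (H = √((-11918 - 10949) - 2326) = √(-22867 - 2326) = √(-25193) = I*√25193 ≈ 158.72*I)
H - 1*29074 = I*√25193 - 1*29074 = I*√25193 - 29074 = -29074 + I*√25193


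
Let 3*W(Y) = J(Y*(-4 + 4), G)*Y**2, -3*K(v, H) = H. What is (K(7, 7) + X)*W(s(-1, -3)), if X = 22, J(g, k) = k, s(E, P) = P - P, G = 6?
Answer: 0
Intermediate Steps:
s(E, P) = 0
K(v, H) = -H/3
W(Y) = 2*Y**2 (W(Y) = (6*Y**2)/3 = 2*Y**2)
(K(7, 7) + X)*W(s(-1, -3)) = (-1/3*7 + 22)*(2*0**2) = (-7/3 + 22)*(2*0) = (59/3)*0 = 0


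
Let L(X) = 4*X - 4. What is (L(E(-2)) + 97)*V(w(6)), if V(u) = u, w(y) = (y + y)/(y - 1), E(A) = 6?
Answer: 1404/5 ≈ 280.80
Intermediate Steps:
w(y) = 2*y/(-1 + y) (w(y) = (2*y)/(-1 + y) = 2*y/(-1 + y))
L(X) = -4 + 4*X
(L(E(-2)) + 97)*V(w(6)) = ((-4 + 4*6) + 97)*(2*6/(-1 + 6)) = ((-4 + 24) + 97)*(2*6/5) = (20 + 97)*(2*6*(⅕)) = 117*(12/5) = 1404/5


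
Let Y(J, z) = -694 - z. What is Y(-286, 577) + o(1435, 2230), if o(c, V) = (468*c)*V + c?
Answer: 1497623564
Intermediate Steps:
o(c, V) = c + 468*V*c (o(c, V) = 468*V*c + c = c + 468*V*c)
Y(-286, 577) + o(1435, 2230) = (-694 - 1*577) + 1435*(1 + 468*2230) = (-694 - 577) + 1435*(1 + 1043640) = -1271 + 1435*1043641 = -1271 + 1497624835 = 1497623564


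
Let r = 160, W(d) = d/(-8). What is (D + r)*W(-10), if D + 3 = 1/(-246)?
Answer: 193105/984 ≈ 196.24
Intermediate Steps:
W(d) = -d/8 (W(d) = d*(-⅛) = -d/8)
D = -739/246 (D = -3 + 1/(-246) = -3 - 1/246 = -739/246 ≈ -3.0041)
(D + r)*W(-10) = (-739/246 + 160)*(-⅛*(-10)) = (38621/246)*(5/4) = 193105/984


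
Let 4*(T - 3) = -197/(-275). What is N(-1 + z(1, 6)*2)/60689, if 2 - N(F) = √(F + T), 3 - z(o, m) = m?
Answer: 2/60689 - 3*I*√5137/6675790 ≈ 3.2955e-5 - 3.2209e-5*I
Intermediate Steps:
z(o, m) = 3 - m
T = 3497/1100 (T = 3 + (-197/(-275))/4 = 3 + (-197*(-1/275))/4 = 3 + (¼)*(197/275) = 3 + 197/1100 = 3497/1100 ≈ 3.1791)
N(F) = 2 - √(3497/1100 + F) (N(F) = 2 - √(F + 3497/1100) = 2 - √(3497/1100 + F))
N(-1 + z(1, 6)*2)/60689 = (2 - √(38467 + 12100*(-1 + (3 - 1*6)*2))/110)/60689 = (2 - √(38467 + 12100*(-1 + (3 - 6)*2))/110)*(1/60689) = (2 - √(38467 + 12100*(-1 - 3*2))/110)*(1/60689) = (2 - √(38467 + 12100*(-1 - 6))/110)*(1/60689) = (2 - √(38467 + 12100*(-7))/110)*(1/60689) = (2 - √(38467 - 84700)/110)*(1/60689) = (2 - 3*I*√5137/110)*(1/60689) = 2/60689 - 3*I*√5137/6675790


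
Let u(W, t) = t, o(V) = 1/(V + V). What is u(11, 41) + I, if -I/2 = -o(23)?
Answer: 944/23 ≈ 41.043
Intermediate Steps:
o(V) = 1/(2*V)
I = 1/23 (I = -(-2)*(1/2)/23 = -(-2)*(1/2)*(1/23) = -(-2)/46 = -2*(-1/46) = 1/23 ≈ 0.043478)
u(11, 41) + I = 41 + 1/23 = 944/23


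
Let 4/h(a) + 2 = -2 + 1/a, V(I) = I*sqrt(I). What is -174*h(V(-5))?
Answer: 3480*sqrt(5)/(-I + 20*sqrt(5)) ≈ 173.91 + 3.8888*I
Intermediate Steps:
V(I) = I**(3/2)
h(a) = 4/(-4 + 1/a) (h(a) = 4/(-2 + (-2 + 1/a)) = 4/(-4 + 1/a))
-174*h(V(-5)) = -(-696)*(-5)**(3/2)/(-1 + 4*(-5)**(3/2)) = -(-696)*(-5*I*sqrt(5))/(-1 + 4*(-5*I*sqrt(5))) = -(-696)*(-5*I*sqrt(5))/(-1 - 20*I*sqrt(5)) = -3480*I*sqrt(5)/(-1 - 20*I*sqrt(5))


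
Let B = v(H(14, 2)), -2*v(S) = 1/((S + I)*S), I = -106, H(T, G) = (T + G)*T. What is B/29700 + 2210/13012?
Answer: 867458588747/5107407782400 ≈ 0.16984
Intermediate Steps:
H(T, G) = T*(G + T) (H(T, G) = (G + T)*T = T*(G + T))
v(S) = -1/(2*S*(-106 + S)) (v(S) = -1/(2*(S - 106)*S) = -1/(2*(-106 + S)*S) = -1/(2*S*(-106 + S)))
B = -1/52864 (B = -1/(2*(14*(2 + 14))*(-106 + 14*(2 + 14))) = -1/(2*(14*16)*(-106 + 14*16)) = -½/(224*(-106 + 224)) = -½*1/224/118 = -½*1/224*1/118 = -1/52864 ≈ -1.8916e-5)
B/29700 + 2210/13012 = -1/52864/29700 + 2210/13012 = -1/52864*1/29700 + 2210*(1/13012) = -1/1570060800 + 1105/6506 = 867458588747/5107407782400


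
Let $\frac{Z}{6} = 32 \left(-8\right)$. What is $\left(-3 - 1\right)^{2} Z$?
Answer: $-24576$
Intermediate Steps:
$Z = -1536$ ($Z = 6 \cdot 32 \left(-8\right) = 6 \left(-256\right) = -1536$)
$\left(-3 - 1\right)^{2} Z = \left(-3 - 1\right)^{2} \left(-1536\right) = \left(-4\right)^{2} \left(-1536\right) = 16 \left(-1536\right) = -24576$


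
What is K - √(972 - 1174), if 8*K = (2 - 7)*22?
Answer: -55/4 - I*√202 ≈ -13.75 - 14.213*I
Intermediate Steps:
K = -55/4 (K = ((2 - 7)*22)/8 = (-5*22)/8 = (⅛)*(-110) = -55/4 ≈ -13.750)
K - √(972 - 1174) = -55/4 - √(972 - 1174) = -55/4 - √(-202) = -55/4 - I*√202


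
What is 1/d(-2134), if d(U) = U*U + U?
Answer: 1/4551822 ≈ 2.1969e-7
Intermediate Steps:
d(U) = U + U**2 (d(U) = U**2 + U = U + U**2)
1/d(-2134) = 1/(-2134*(1 - 2134)) = 1/(-2134*(-2133)) = 1/4551822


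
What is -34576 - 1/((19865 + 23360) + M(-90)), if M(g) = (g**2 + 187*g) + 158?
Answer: -1198162129/34653 ≈ -34576.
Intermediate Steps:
M(g) = 158 + g**2 + 187*g
-34576 - 1/((19865 + 23360) + M(-90)) = -34576 - 1/((19865 + 23360) + (158 + (-90)**2 + 187*(-90))) = -34576 - 1/(43225 + (158 + 8100 - 16830)) = -34576 - 1/(43225 - 8572) = -34576 - 1/34653 = -1198162129/34653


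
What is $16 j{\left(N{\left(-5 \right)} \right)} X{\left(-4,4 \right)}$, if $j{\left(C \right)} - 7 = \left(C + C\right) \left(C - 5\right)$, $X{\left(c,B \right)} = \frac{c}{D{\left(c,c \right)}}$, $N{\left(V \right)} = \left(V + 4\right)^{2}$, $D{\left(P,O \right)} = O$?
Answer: $-16$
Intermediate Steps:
$N{\left(V \right)} = \left(4 + V\right)^{2}$
$X{\left(c,B \right)} = 1$ ($X{\left(c,B \right)} = \frac{c}{c} = 1$)
$j{\left(C \right)} = 7 + 2 C \left(-5 + C\right)$ ($j{\left(C \right)} = 7 + \left(C + C\right) \left(C - 5\right) = 7 + 2 C \left(-5 + C\right)$)
$16 j{\left(N{\left(-5 \right)} \right)} X{\left(-4,4 \right)} = 16 \left(7 - 10 \left(4 - 5\right)^{2} + 2 \left(\left(4 - 5\right)^{2}\right)^{2}\right) 1 = 16 \left(7 - 10 \left(-1\right)^{2} + 2 \left(\left(-1\right)^{2}\right)^{2}\right) 1 = 16 \left(7 - 10 + 2 \cdot 1^{2}\right) 1 = 16 \left(7 - 10 + 2 \cdot 1\right) 1 = 16 \left(7 - 10 + 2\right) 1 = 16 \left(-1\right) 1 = \left(-16\right) 1 = -16$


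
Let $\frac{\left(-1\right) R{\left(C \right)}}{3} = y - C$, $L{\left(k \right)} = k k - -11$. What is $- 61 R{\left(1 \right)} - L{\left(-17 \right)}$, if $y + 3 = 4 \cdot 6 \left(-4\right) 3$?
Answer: $-53736$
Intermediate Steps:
$L{\left(k \right)} = 11 + k^{2}$ ($L{\left(k \right)} = k^{2} + 11 = 11 + k^{2}$)
$y = -291$ ($y = -3 + 4 \cdot 6 \left(-4\right) 3 = -3 + 24 \left(-4\right) 3 = -3 - 288 = -291$)
$R{\left(C \right)} = 873 + 3 C$ ($R{\left(C \right)} = - 3 \left(-291 - C\right) = 873 + 3 C$)
$- 61 R{\left(1 \right)} - L{\left(-17 \right)} = - 61 \left(873 + 3 \cdot 1\right) - \left(11 + \left(-17\right)^{2}\right) = - 61 \left(873 + 3\right) - \left(11 + 289\right) = \left(-61\right) 876 - 300 = -53436 - 300 = -53736$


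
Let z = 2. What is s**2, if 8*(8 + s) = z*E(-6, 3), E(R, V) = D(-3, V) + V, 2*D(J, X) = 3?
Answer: 3025/64 ≈ 47.266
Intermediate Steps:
D(J, X) = 3/2 (D(J, X) = (1/2)*3 = 3/2)
E(R, V) = 3/2 + V
s = -55/8 (s = -8 + (2*(3/2 + 3))/8 = -8 + (2*(9/2))/8 = -8 + (1/8)*9 = -8 + 9/8 = -55/8 ≈ -6.8750)
s**2 = (-55/8)**2 = 3025/64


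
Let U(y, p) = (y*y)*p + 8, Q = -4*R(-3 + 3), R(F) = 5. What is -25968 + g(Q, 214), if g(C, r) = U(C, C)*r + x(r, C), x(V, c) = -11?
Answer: -1736267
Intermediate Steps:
Q = -20 (Q = -4*5 = -20)
U(y, p) = 8 + p*y² (U(y, p) = y²*p + 8 = p*y² + 8 = 8 + p*y²)
g(C, r) = -11 + r*(8 + C³) (g(C, r) = (8 + C*C²)*r - 11 = (8 + C³)*r - 11 = r*(8 + C³) - 11 = -11 + r*(8 + C³))
-25968 + g(Q, 214) = -25968 + (-11 + 214*(8 + (-20)³)) = -25968 + (-11 + 214*(8 - 8000)) = -25968 + (-11 + 214*(-7992)) = -25968 + (-11 - 1710288) = -25968 - 1710299 = -1736267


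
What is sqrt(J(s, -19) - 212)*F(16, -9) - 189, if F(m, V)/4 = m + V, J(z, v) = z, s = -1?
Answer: -189 + 28*I*sqrt(213) ≈ -189.0 + 408.65*I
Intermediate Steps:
F(m, V) = 4*V + 4*m (F(m, V) = 4*(m + V) = 4*(V + m) = 4*V + 4*m)
sqrt(J(s, -19) - 212)*F(16, -9) - 189 = sqrt(-1 - 212)*(4*(-9) + 4*16) - 189 = sqrt(-213)*(-36 + 64) - 189 = (I*sqrt(213))*28 - 189 = 28*I*sqrt(213) - 189 = -189 + 28*I*sqrt(213)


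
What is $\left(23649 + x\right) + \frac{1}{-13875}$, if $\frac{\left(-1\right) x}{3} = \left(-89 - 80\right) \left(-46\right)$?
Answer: $\frac{4537124}{13875} \approx 327.0$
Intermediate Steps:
$x = -23322$ ($x = - 3 \left(-89 - 80\right) \left(-46\right) = - 3 \left(\left(-169\right) \left(-46\right)\right) = \left(-3\right) 7774 = -23322$)
$\left(23649 + x\right) + \frac{1}{-13875} = \left(23649 - 23322\right) + \frac{1}{-13875} = 327 - \frac{1}{13875} = \frac{4537124}{13875}$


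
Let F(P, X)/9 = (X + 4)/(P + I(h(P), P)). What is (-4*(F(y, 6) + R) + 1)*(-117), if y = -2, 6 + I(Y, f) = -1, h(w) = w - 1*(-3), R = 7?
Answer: -1521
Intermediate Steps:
h(w) = 3 + w (h(w) = w + 3 = 3 + w)
I(Y, f) = -7 (I(Y, f) = -6 - 1 = -7)
F(P, X) = 9*(4 + X)/(-7 + P) (F(P, X) = 9*((X + 4)/(P - 7)) = 9*((4 + X)/(-7 + P)) = 9*(4 + X)/(-7 + P))
(-4*(F(y, 6) + R) + 1)*(-117) = (-4*(9*(4 + 6)/(-7 - 2) + 7) + 1)*(-117) = (-4*(9*10/(-9) + 7) + 1)*(-117) = (-4*(9*(-1/9)*10 + 7) + 1)*(-117) = (-4*(-10 + 7) + 1)*(-117) = (-4*(-3) + 1)*(-117) = (12 + 1)*(-117) = 13*(-117) = -1521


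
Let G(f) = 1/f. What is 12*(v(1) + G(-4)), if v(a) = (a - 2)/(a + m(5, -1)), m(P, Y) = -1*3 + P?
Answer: -7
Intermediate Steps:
m(P, Y) = -3 + P
v(a) = (-2 + a)/(2 + a) (v(a) = (a - 2)/(a + (-3 + 5)) = (-2 + a)/(a + 2) = (-2 + a)/(2 + a))
G(f) = 1/f
12*(v(1) + G(-4)) = 12*((-2 + 1)/(2 + 1) + 1/(-4)) = 12*(-1/3 - ¼) = 12*((⅓)*(-1) - ¼) = 12*(-⅓ - ¼) = 12*(-7/12) = -7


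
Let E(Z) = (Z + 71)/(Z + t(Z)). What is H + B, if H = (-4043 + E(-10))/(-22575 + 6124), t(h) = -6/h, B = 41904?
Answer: 32400237414/773197 ≈ 41904.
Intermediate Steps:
E(Z) = (71 + Z)/(Z - 6/Z) (E(Z) = (Z + 71)/(Z - 6/Z) = (71 + Z)/(Z - 6/Z))
H = 190326/773197 (H = (-4043 - 10*(71 - 10)/(-6 + (-10)**2))/(-22575 + 6124) = (-4043 - 10*61/(-6 + 100))/(-16451) = (-4043 - 10*61/94)*(-1/16451) = (-4043 - 10*1/94*61)*(-1/16451) = (-4043 - 305/47)*(-1/16451) = -190326/47*(-1/16451) = 190326/773197 ≈ 0.24615)
H + B = 190326/773197 + 41904 = 32400237414/773197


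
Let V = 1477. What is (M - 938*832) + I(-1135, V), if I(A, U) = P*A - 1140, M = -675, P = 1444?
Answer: -2421171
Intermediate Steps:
I(A, U) = -1140 + 1444*A (I(A, U) = 1444*A - 1140 = -1140 + 1444*A)
(M - 938*832) + I(-1135, V) = (-675 - 938*832) + (-1140 + 1444*(-1135)) = (-675 - 780416) + (-1140 - 1638940) = -781091 - 1640080 = -2421171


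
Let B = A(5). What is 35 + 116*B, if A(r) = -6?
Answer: -661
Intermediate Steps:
B = -6
35 + 116*B = 35 + 116*(-6) = 35 - 696 = -661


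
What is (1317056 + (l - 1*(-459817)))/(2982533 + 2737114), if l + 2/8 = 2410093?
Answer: 5582621/7626196 ≈ 0.73203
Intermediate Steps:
l = 9640371/4 (l = -¼ + 2410093 = 9640371/4 ≈ 2.4101e+6)
(1317056 + (l - 1*(-459817)))/(2982533 + 2737114) = (1317056 + (9640371/4 - 1*(-459817)))/(2982533 + 2737114) = (1317056 + (9640371/4 + 459817))/5719647 = (1317056 + 11479639/4)*(1/5719647) = (16747863/4)*(1/5719647) = 5582621/7626196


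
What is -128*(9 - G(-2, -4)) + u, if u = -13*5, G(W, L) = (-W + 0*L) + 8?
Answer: 63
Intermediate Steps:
G(W, L) = 8 - W (G(W, L) = (-W + 0) + 8 = -W + 8 = 8 - W)
u = -65
-128*(9 - G(-2, -4)) + u = -128*(9 - (8 - 1*(-2))) - 65 = -128*(9 - (8 + 2)) - 65 = -128*(9 - 1*10) - 65 = -128*(9 - 10) - 65 = -128*(-1) - 65 = 128 - 65 = 63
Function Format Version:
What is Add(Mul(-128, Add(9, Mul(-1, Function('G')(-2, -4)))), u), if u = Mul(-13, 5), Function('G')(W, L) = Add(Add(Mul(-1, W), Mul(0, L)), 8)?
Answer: 63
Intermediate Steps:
Function('G')(W, L) = Add(8, Mul(-1, W)) (Function('G')(W, L) = Add(Add(Mul(-1, W), 0), 8) = Add(Mul(-1, W), 8) = Add(8, Mul(-1, W)))
u = -65
Add(Mul(-128, Add(9, Mul(-1, Function('G')(-2, -4)))), u) = Add(Mul(-128, Add(9, Mul(-1, Add(8, Mul(-1, -2))))), -65) = Add(Mul(-128, Add(9, Mul(-1, Add(8, 2)))), -65) = Add(Mul(-128, Add(9, Mul(-1, 10))), -65) = Add(Mul(-128, Add(9, -10)), -65) = Add(Mul(-128, -1), -65) = Add(128, -65) = 63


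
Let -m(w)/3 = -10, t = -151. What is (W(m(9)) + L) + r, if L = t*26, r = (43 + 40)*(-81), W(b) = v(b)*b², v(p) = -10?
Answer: -19649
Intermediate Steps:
m(w) = 30 (m(w) = -3*(-10) = 30)
W(b) = -10*b²
r = -6723 (r = 83*(-81) = -6723)
L = -3926 (L = -151*26 = -3926)
(W(m(9)) + L) + r = (-10*30² - 3926) - 6723 = (-10*900 - 3926) - 6723 = (-9000 - 3926) - 6723 = -12926 - 6723 = -19649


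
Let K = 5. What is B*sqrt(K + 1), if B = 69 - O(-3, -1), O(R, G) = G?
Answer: 70*sqrt(6) ≈ 171.46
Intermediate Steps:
B = 70 (B = 69 - 1*(-1) = 69 + 1 = 70)
B*sqrt(K + 1) = 70*sqrt(5 + 1) = 70*sqrt(6)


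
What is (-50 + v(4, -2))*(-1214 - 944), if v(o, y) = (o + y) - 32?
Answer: 172640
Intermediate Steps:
v(o, y) = -32 + o + y
(-50 + v(4, -2))*(-1214 - 944) = (-50 + (-32 + 4 - 2))*(-1214 - 944) = (-50 - 30)*(-2158) = -80*(-2158) = 172640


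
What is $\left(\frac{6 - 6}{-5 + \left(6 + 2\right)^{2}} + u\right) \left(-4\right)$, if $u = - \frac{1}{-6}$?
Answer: $- \frac{2}{3} \approx -0.66667$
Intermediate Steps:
$u = \frac{1}{6}$ ($u = \left(-1\right) \left(- \frac{1}{6}\right) = \frac{1}{6} \approx 0.16667$)
$\left(\frac{6 - 6}{-5 + \left(6 + 2\right)^{2}} + u\right) \left(-4\right) = \left(\frac{6 - 6}{-5 + \left(6 + 2\right)^{2}} + \frac{1}{6}\right) \left(-4\right) = \left(\frac{0}{-5 + 8^{2}} + \frac{1}{6}\right) \left(-4\right) = \left(\frac{0}{-5 + 64} + \frac{1}{6}\right) \left(-4\right) = \left(\frac{0}{59} + \frac{1}{6}\right) \left(-4\right) = \left(0 \cdot \frac{1}{59} + \frac{1}{6}\right) \left(-4\right) = \left(0 + \frac{1}{6}\right) \left(-4\right) = \frac{1}{6} \left(-4\right) = - \frac{2}{3}$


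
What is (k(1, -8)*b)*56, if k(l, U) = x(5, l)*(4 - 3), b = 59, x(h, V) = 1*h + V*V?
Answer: 19824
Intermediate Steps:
x(h, V) = h + V**2
k(l, U) = 5 + l**2 (k(l, U) = (5 + l**2)*(4 - 3) = (5 + l**2)*1 = 5 + l**2)
(k(1, -8)*b)*56 = ((5 + 1**2)*59)*56 = ((5 + 1)*59)*56 = (6*59)*56 = 354*56 = 19824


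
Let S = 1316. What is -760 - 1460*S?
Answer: -1922120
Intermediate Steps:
-760 - 1460*S = -760 - 1460*1316 = -760 - 1921360 = -1922120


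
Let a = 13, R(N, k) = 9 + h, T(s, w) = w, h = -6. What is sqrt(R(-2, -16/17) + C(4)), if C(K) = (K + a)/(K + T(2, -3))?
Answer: 2*sqrt(5) ≈ 4.4721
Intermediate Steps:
R(N, k) = 3 (R(N, k) = 9 - 6 = 3)
C(K) = (13 + K)/(-3 + K) (C(K) = (K + 13)/(K - 3) = (13 + K)/(-3 + K))
sqrt(R(-2, -16/17) + C(4)) = sqrt(3 + (13 + 4)/(-3 + 4)) = sqrt(3 + 17/1) = sqrt(3 + 1*17) = sqrt(3 + 17) = sqrt(20) = 2*sqrt(5)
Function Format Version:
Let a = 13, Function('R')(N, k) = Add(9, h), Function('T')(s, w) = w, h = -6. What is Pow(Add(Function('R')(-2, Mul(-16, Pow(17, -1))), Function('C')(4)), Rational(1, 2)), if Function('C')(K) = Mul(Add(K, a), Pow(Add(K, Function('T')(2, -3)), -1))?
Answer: Mul(2, Pow(5, Rational(1, 2))) ≈ 4.4721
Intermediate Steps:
Function('R')(N, k) = 3 (Function('R')(N, k) = Add(9, -6) = 3)
Function('C')(K) = Mul(Pow(Add(-3, K), -1), Add(13, K)) (Function('C')(K) = Mul(Add(K, 13), Pow(Add(K, -3), -1)) = Mul(Add(13, K), Pow(Add(-3, K), -1)) = Mul(Pow(Add(-3, K), -1), Add(13, K)))
Pow(Add(Function('R')(-2, Mul(-16, Pow(17, -1))), Function('C')(4)), Rational(1, 2)) = Pow(Add(3, Mul(Pow(Add(-3, 4), -1), Add(13, 4))), Rational(1, 2)) = Pow(Add(3, Mul(Pow(1, -1), 17)), Rational(1, 2)) = Pow(Add(3, Mul(1, 17)), Rational(1, 2)) = Pow(Add(3, 17), Rational(1, 2)) = Pow(20, Rational(1, 2)) = Mul(2, Pow(5, Rational(1, 2)))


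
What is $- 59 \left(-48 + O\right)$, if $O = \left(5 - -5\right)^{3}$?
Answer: $-56168$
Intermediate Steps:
$O = 1000$ ($O = \left(5 + 5\right)^{3} = 10^{3} = 1000$)
$- 59 \left(-48 + O\right) = - 59 \left(-48 + 1000\right) = \left(-59\right) 952 = -56168$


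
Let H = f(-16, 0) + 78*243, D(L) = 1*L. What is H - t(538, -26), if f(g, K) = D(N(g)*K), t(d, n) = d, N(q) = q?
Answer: 18416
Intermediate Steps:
D(L) = L
f(g, K) = K*g (f(g, K) = g*K = K*g)
H = 18954 (H = 0*(-16) + 78*243 = 0 + 18954 = 18954)
H - t(538, -26) = 18954 - 1*538 = 18954 - 538 = 18416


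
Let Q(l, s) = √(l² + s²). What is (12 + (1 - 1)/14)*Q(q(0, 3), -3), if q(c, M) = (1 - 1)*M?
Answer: 36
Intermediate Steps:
q(c, M) = 0 (q(c, M) = 0*M = 0)
(12 + (1 - 1)/14)*Q(q(0, 3), -3) = (12 + (1 - 1)/14)*√(0² + (-3)²) = (12 + 0*(1/14))*√(0 + 9) = (12 + 0)*√9 = 12*3 = 36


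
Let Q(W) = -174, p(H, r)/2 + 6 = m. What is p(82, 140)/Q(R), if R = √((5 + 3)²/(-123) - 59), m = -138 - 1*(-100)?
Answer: 44/87 ≈ 0.50575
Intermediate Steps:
m = -38 (m = -138 + 100 = -38)
p(H, r) = -88 (p(H, r) = -12 + 2*(-38) = -12 - 76 = -88)
R = I*√900483/123 (R = √(8²*(-1/123) - 59) = √(64*(-1/123) - 59) = √(-64/123 - 59) = √(-7321/123) = I*√900483/123 ≈ 7.7149*I)
p(82, 140)/Q(R) = -88/(-174) = -88*(-1/174) = 44/87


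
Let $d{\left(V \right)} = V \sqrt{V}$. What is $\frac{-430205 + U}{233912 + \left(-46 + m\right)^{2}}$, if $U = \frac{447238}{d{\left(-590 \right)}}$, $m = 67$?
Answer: $- \frac{430205}{234353} + \frac{223619 i \sqrt{590}}{40789139650} \approx -1.8357 + 0.00013316 i$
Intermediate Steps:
$d{\left(V \right)} = V^{\frac{3}{2}}$
$U = \frac{223619 i \sqrt{590}}{174050}$ ($U = \frac{447238}{\left(-590\right)^{\frac{3}{2}}} = \frac{447238}{\left(-590\right) i \sqrt{590}} = 447238 \frac{i \sqrt{590}}{348100} = \frac{223619 i \sqrt{590}}{174050} \approx 31.208 i$)
$\frac{-430205 + U}{233912 + \left(-46 + m\right)^{2}} = \frac{-430205 + \frac{223619 i \sqrt{590}}{174050}}{233912 + \left(-46 + 67\right)^{2}} = \frac{-430205 + \frac{223619 i \sqrt{590}}{174050}}{233912 + 21^{2}} = \frac{-430205 + \frac{223619 i \sqrt{590}}{174050}}{233912 + 441} = \frac{-430205 + \frac{223619 i \sqrt{590}}{174050}}{234353} = \left(-430205 + \frac{223619 i \sqrt{590}}{174050}\right) \frac{1}{234353} = - \frac{430205}{234353} + \frac{223619 i \sqrt{590}}{40789139650}$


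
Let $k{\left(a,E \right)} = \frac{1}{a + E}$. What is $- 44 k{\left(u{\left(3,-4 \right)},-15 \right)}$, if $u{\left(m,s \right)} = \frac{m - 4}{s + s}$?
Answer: $\frac{352}{119} \approx 2.958$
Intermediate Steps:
$u{\left(m,s \right)} = \frac{-4 + m}{2 s}$
$k{\left(a,E \right)} = \frac{1}{E + a}$
$- 44 k{\left(u{\left(3,-4 \right)},-15 \right)} = - \frac{44}{-15 + \frac{-4 + 3}{2 \left(-4\right)}} = - \frac{44}{-15 + \frac{1}{2} \left(- \frac{1}{4}\right) \left(-1\right)} = - \frac{44}{-15 + \frac{1}{8}} = - \frac{44}{- \frac{119}{8}} = \left(-44\right) \left(- \frac{8}{119}\right) = \frac{352}{119}$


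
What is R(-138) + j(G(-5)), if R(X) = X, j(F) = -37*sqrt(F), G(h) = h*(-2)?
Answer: -138 - 37*sqrt(10) ≈ -255.00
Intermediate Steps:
G(h) = -2*h
R(-138) + j(G(-5)) = -138 - 37*sqrt(10)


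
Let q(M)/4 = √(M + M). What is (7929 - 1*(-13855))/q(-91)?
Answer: -389*I*√182/13 ≈ -403.68*I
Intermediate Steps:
q(M) = 4*√2*√M (q(M) = 4*√(M + M) = 4*√(2*M) = 4*(√2*√M) = 4*√2*√M)
(7929 - 1*(-13855))/q(-91) = (7929 - 1*(-13855))/((4*√2*√(-91))) = (7929 + 13855)/((4*√2*(I*√91))) = 21784/((4*I*√182)) = 21784*(-I*√182/728) = -389*I*√182/13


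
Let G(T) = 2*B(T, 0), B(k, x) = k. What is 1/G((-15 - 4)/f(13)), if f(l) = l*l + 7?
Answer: -88/19 ≈ -4.6316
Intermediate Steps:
f(l) = 7 + l² (f(l) = l² + 7 = 7 + l²)
G(T) = 2*T
1/G((-15 - 4)/f(13)) = 1/(2*((-15 - 4)/(7 + 13²))) = 1/(2*(-19/(7 + 169))) = 1/(2*(-19/176)) = 1/(-19/88) = -88/19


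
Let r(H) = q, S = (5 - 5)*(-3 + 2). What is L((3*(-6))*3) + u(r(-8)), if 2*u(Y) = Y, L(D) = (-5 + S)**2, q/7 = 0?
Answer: 25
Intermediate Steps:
S = 0 (S = 0*(-1) = 0)
q = 0 (q = 7*0 = 0)
r(H) = 0
L(D) = 25 (L(D) = (-5 + 0)**2 = (-5)**2 = 25)
u(Y) = Y/2
L((3*(-6))*3) + u(r(-8)) = 25 + (1/2)*0 = 25 + 0 = 25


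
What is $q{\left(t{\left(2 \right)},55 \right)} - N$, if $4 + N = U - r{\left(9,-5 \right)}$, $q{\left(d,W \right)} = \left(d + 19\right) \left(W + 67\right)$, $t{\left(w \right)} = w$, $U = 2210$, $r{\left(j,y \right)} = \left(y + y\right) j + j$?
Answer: $275$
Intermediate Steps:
$r{\left(j,y \right)} = j + 2 j y$ ($r{\left(j,y \right)} = 2 y j + j = 2 j y + j = j + 2 j y$)
$q{\left(d,W \right)} = \left(19 + d\right) \left(67 + W\right)$
$N = 2287$ ($N = -4 + \left(2210 - 9 \left(1 + 2 \left(-5\right)\right)\right) = -4 + \left(2210 - 9 \left(1 - 10\right)\right) = -4 + \left(2210 - 9 \left(-9\right)\right) = -4 + \left(2210 - -81\right) = -4 + \left(2210 + 81\right) = -4 + 2291 = 2287$)
$q{\left(t{\left(2 \right)},55 \right)} - N = \left(1273 + 19 \cdot 55 + 67 \cdot 2 + 55 \cdot 2\right) - 2287 = \left(1273 + 1045 + 134 + 110\right) - 2287 = 2562 - 2287 = 275$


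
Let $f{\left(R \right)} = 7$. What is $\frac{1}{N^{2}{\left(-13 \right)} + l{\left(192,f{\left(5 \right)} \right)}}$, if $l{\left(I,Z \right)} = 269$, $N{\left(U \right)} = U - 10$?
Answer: $\frac{1}{798} \approx 0.0012531$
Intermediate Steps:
$N{\left(U \right)} = -10 + U$ ($N{\left(U \right)} = U - 10 = -10 + U$)
$\frac{1}{N^{2}{\left(-13 \right)} + l{\left(192,f{\left(5 \right)} \right)}} = \frac{1}{\left(-10 - 13\right)^{2} + 269} = \frac{1}{\left(-23\right)^{2} + 269} = \frac{1}{529 + 269} = \frac{1}{798}$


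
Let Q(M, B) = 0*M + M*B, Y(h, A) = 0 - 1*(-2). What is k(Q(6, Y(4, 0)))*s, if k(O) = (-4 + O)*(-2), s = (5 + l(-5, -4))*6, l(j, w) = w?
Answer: -96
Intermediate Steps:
Y(h, A) = 2 (Y(h, A) = 0 + 2 = 2)
Q(M, B) = B*M (Q(M, B) = 0 + B*M = B*M)
s = 6 (s = (5 - 4)*6 = 1*6 = 6)
k(O) = 8 - 2*O
k(Q(6, Y(4, 0)))*s = (8 - 4*6)*6 = (8 - 2*12)*6 = (8 - 24)*6 = -16*6 = -96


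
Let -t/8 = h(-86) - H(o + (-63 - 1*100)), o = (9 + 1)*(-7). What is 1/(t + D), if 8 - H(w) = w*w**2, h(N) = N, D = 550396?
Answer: 1/101745844 ≈ 9.8284e-9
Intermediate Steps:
o = -70 (o = 10*(-7) = -70)
H(w) = 8 - w**3 (H(w) = 8 - w*w**2 = 8 - w**3)
t = 101195448 (t = -8*(-86 - (8 - (-70 + (-63 - 1*100))**3)) = -8*(-86 - (8 - (-70 + (-63 - 100))**3)) = -8*(-86 - (8 - (-70 - 163)**3)) = -8*(-86 - (8 - 1*(-233)**3)) = -8*(-86 - (8 - 1*(-12649337))) = -8*(-86 - (8 + 12649337)) = -8*(-86 - 1*12649345) = -8*(-86 - 12649345) = -8*(-12649431) = 101195448)
1/(t + D) = 1/(101195448 + 550396) = 1/101745844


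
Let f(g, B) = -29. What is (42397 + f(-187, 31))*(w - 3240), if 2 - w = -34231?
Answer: 1313111424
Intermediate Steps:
w = 34233 (w = 2 - 1*(-34231) = 2 + 34231 = 34233)
(42397 + f(-187, 31))*(w - 3240) = (42397 - 29)*(34233 - 3240) = 42368*30993 = 1313111424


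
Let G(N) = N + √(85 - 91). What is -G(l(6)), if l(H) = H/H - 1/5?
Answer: -⅘ - I*√6 ≈ -0.8 - 2.4495*I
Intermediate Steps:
l(H) = ⅘ (l(H) = 1 - 1*⅕ = 1 - ⅕ = ⅘)
G(N) = N + I*√6 (G(N) = N + √(-6) = N + I*√6)
-G(l(6)) = -(⅘ + I*√6) = -⅘ - I*√6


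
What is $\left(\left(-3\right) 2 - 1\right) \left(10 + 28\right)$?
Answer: $-266$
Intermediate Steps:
$\left(\left(-3\right) 2 - 1\right) \left(10 + 28\right) = \left(-6 - 1\right) 38 = \left(-7\right) 38 = -266$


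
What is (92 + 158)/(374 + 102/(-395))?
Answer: 49375/73814 ≈ 0.66891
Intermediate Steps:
(92 + 158)/(374 + 102/(-395)) = 250/(374 + 102*(-1/395)) = 250/(374 - 102/395) = 250/(147628/395) = 250*(395/147628) = 49375/73814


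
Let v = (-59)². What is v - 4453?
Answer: -972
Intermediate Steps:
v = 3481
v - 4453 = 3481 - 4453 = -972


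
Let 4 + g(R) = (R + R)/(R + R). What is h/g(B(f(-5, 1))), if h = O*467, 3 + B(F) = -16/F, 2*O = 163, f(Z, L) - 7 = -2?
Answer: -76121/6 ≈ -12687.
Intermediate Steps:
f(Z, L) = 5 (f(Z, L) = 7 - 2 = 5)
O = 163/2 (O = (½)*163 = 163/2 ≈ 81.500)
B(F) = -3 - 16/F
g(R) = -3 (g(R) = -4 + (R + R)/(R + R) = -4 + (2*R)/((2*R)) = -4 + (2*R)*(1/(2*R)) = -4 + 1 = -3)
h = 76121/2 (h = (163/2)*467 = 76121/2 ≈ 38061.)
h/g(B(f(-5, 1))) = (76121/2)/(-3) = (76121/2)*(-⅓) = -76121/6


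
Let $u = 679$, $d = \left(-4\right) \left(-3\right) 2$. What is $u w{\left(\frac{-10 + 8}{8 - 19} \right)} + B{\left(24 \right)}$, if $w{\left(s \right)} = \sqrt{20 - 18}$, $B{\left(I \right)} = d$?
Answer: $24 + 679 \sqrt{2} \approx 984.25$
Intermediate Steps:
$d = 24$ ($d = 12 \cdot 2 = 24$)
$B{\left(I \right)} = 24$
$w{\left(s \right)} = \sqrt{2}$
$u w{\left(\frac{-10 + 8}{8 - 19} \right)} + B{\left(24 \right)} = 679 \sqrt{2} + 24 = 24 + 679 \sqrt{2}$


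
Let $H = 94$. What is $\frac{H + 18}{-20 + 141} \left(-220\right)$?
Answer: $- \frac{2240}{11} \approx -203.64$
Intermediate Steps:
$\frac{H + 18}{-20 + 141} \left(-220\right) = \frac{94 + 18}{-20 + 141} \left(-220\right) = \frac{112}{121} \left(-220\right) = - \frac{2240}{11}$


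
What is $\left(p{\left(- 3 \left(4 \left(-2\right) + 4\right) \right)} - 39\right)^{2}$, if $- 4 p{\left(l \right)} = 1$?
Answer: $\frac{24649}{16} \approx 1540.6$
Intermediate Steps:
$p{\left(l \right)} = - \frac{1}{4}$ ($p{\left(l \right)} = \left(- \frac{1}{4}\right) 1 = - \frac{1}{4}$)
$\left(p{\left(- 3 \left(4 \left(-2\right) + 4\right) \right)} - 39\right)^{2} = \left(- \frac{1}{4} - 39\right)^{2} = \left(- \frac{157}{4}\right)^{2} = \frac{24649}{16}$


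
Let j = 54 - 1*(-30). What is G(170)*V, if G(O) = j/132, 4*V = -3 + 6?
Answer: 21/44 ≈ 0.47727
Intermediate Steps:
V = ¾ (V = (-3 + 6)/4 = (¼)*3 = ¾ ≈ 0.75000)
j = 84 (j = 54 + 30 = 84)
G(O) = 7/11 (G(O) = 84/132 = 84*(1/132) = 7/11)
G(170)*V = (7/11)*(¾) = 21/44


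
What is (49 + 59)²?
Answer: 11664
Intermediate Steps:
(49 + 59)² = 108² = 11664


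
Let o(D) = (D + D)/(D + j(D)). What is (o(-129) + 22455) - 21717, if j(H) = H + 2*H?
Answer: 1477/2 ≈ 738.50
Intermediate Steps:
j(H) = 3*H
o(D) = 1/2 (o(D) = (D + D)/(D + 3*D) = (2*D)/((4*D)) = (2*D)*(1/(4*D)) = 1/2)
(o(-129) + 22455) - 21717 = (1/2 + 22455) - 21717 = 44911/2 - 21717 = 1477/2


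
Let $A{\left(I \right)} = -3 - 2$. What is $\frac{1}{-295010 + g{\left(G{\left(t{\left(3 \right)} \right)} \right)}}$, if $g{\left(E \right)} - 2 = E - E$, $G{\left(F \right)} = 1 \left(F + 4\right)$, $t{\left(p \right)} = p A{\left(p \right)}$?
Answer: $- \frac{1}{295008} \approx -3.3897 \cdot 10^{-6}$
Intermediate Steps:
$A{\left(I \right)} = -5$
$t{\left(p \right)} = - 5 p$ ($t{\left(p \right)} = p \left(-5\right) = - 5 p$)
$G{\left(F \right)} = 4 + F$ ($G{\left(F \right)} = 1 \left(4 + F\right) = 4 + F$)
$g{\left(E \right)} = 2$ ($g{\left(E \right)} = 2 + \left(E - E\right) = 2 + 0 = 2$)
$\frac{1}{-295010 + g{\left(G{\left(t{\left(3 \right)} \right)} \right)}} = \frac{1}{-295010 + 2} = \frac{1}{-295008} = - \frac{1}{295008}$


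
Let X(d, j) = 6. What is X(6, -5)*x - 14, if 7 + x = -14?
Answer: -140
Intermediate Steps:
x = -21 (x = -7 - 14 = -21)
X(6, -5)*x - 14 = 6*(-21) - 14 = -126 - 14 = -140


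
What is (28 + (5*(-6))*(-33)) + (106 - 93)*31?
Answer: 1421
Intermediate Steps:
(28 + (5*(-6))*(-33)) + (106 - 93)*31 = (28 - 30*(-33)) + 13*31 = (28 + 990) + 403 = 1018 + 403 = 1421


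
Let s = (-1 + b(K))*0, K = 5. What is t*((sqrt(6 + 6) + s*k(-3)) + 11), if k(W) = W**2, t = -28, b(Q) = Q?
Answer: -308 - 56*sqrt(3) ≈ -404.99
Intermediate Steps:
s = 0 (s = (-1 + 5)*0 = 4*0 = 0)
t*((sqrt(6 + 6) + s*k(-3)) + 11) = -28*((sqrt(6 + 6) + 0*(-3)**2) + 11) = -28*((sqrt(12) + 0*9) + 11) = -28*((2*sqrt(3) + 0) + 11) = -28*(2*sqrt(3) + 11) = -28*(11 + 2*sqrt(3)) = -308 - 56*sqrt(3)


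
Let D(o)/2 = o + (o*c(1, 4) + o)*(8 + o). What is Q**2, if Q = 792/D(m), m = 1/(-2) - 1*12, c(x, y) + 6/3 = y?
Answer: 2509056/390625 ≈ 6.4232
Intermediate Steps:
c(x, y) = -2 + y
m = -25/2 (m = -1/2 - 12 = -25/2 ≈ -12.500)
D(o) = 2*o + 6*o*(8 + o) (D(o) = 2*(o + (o*(-2 + 4) + o)*(8 + o)) = 2*(o + (o*2 + o)*(8 + o)) = 2*(o + (2*o + o)*(8 + o)) = 2*(o + (3*o)*(8 + o)) = 2*(o + 3*o*(8 + o)) = 2*o + 6*o*(8 + o))
Q = 1584/625 (Q = 792/((2*(-25/2)*(25 + 3*(-25/2)))) = 792/((2*(-25/2)*(25 - 75/2))) = 792/((2*(-25/2)*(-25/2))) = 792/(625/2) = 792*(2/625) = 1584/625 ≈ 2.5344)
Q**2 = (1584/625)**2 = 2509056/390625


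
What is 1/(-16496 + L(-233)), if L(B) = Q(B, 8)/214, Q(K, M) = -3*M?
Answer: -107/1765084 ≈ -6.0620e-5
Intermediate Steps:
L(B) = -12/107 (L(B) = -3*8/214 = -24*1/214 = -12/107)
1/(-16496 + L(-233)) = 1/(-16496 - 12/107) = 1/(-1765084/107) = -107/1765084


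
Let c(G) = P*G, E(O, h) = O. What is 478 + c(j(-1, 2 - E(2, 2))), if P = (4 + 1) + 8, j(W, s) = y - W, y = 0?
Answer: 491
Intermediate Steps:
j(W, s) = -W (j(W, s) = 0 - W = -W)
P = 13 (P = 5 + 8 = 13)
c(G) = 13*G
478 + c(j(-1, 2 - E(2, 2))) = 478 + 13*(-1*(-1)) = 478 + 13*1 = 478 + 13 = 491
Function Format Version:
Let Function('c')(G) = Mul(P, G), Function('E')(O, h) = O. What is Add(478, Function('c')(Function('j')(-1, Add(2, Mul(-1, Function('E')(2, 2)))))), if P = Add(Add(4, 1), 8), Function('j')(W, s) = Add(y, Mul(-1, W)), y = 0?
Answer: 491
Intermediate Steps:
Function('j')(W, s) = Mul(-1, W) (Function('j')(W, s) = Add(0, Mul(-1, W)) = Mul(-1, W))
P = 13 (P = Add(5, 8) = 13)
Function('c')(G) = Mul(13, G)
Add(478, Function('c')(Function('j')(-1, Add(2, Mul(-1, Function('E')(2, 2)))))) = Add(478, Mul(13, Mul(-1, -1))) = Add(478, Mul(13, 1)) = Add(478, 13) = 491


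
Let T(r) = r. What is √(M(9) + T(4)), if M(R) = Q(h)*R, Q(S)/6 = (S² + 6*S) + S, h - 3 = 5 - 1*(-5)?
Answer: 2*√3511 ≈ 118.51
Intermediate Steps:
h = 13 (h = 3 + (5 - 1*(-5)) = 3 + (5 + 5) = 3 + 10 = 13)
Q(S) = 6*S² + 42*S (Q(S) = 6*((S² + 6*S) + S) = 6*(S² + 7*S) = 6*S² + 42*S)
M(R) = 1560*R (M(R) = (6*13*(7 + 13))*R = (6*13*20)*R = 1560*R)
√(M(9) + T(4)) = √(1560*9 + 4) = √(14040 + 4) = √14044 = 2*√3511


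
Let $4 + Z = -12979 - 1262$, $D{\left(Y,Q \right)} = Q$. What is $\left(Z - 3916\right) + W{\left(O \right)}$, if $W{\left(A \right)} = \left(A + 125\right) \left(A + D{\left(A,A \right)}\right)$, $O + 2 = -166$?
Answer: $-3713$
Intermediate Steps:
$O = -168$ ($O = -2 - 166 = -168$)
$Z = -14245$ ($Z = -4 - 14241 = -14245$)
$W{\left(A \right)} = 2 A \left(125 + A\right)$ ($W{\left(A \right)} = \left(A + 125\right) \left(A + A\right) = \left(125 + A\right) 2 A = 2 A \left(125 + A\right)$)
$\left(Z - 3916\right) + W{\left(O \right)} = \left(-14245 - 3916\right) + 2 \left(-168\right) \left(125 - 168\right) = \left(-14245 - 3916\right) + 2 \left(-168\right) \left(-43\right) = -18161 + 14448 = -3713$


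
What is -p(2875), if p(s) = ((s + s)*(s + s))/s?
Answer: -11500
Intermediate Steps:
p(s) = 4*s (p(s) = ((2*s)*(2*s))/s = (4*s²)/s = 4*s)
-p(2875) = -4*2875 = -1*11500 = -11500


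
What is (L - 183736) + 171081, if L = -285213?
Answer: -297868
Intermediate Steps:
(L - 183736) + 171081 = (-285213 - 183736) + 171081 = -468949 + 171081 = -297868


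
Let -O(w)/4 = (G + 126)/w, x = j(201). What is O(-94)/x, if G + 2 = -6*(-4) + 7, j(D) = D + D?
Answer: 155/9447 ≈ 0.016407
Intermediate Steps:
j(D) = 2*D
x = 402 (x = 2*201 = 402)
G = 29 (G = -2 + (-6*(-4) + 7) = -2 + (24 + 7) = -2 + 31 = 29)
O(w) = -620/w (O(w) = -4*(29 + 126)/w = -620/w)
O(-94)/x = -620/(-94)/402 = -620*(-1/94)*(1/402) = (310/47)*(1/402) = 155/9447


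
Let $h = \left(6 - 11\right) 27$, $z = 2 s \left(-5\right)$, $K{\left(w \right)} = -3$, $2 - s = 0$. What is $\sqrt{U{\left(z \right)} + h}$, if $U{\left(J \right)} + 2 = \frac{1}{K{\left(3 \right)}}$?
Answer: $\frac{2 i \sqrt{309}}{3} \approx 11.719 i$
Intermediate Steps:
$s = 2$ ($s = 2 - 0 = 2 + 0 = 2$)
$z = -20$ ($z = 2 \cdot 2 \left(-5\right) = 4 \left(-5\right) = -20$)
$U{\left(J \right)} = - \frac{7}{3}$ ($U{\left(J \right)} = -2 + \frac{1}{-3} = -2 - \frac{1}{3} = - \frac{7}{3}$)
$h = -135$ ($h = \left(-5\right) 27 = -135$)
$\sqrt{U{\left(z \right)} + h} = \sqrt{- \frac{7}{3} - 135} = \sqrt{- \frac{412}{3}} = \frac{2 i \sqrt{309}}{3}$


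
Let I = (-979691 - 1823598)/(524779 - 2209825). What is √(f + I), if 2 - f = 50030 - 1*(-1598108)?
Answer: I*√38675038912886442/153186 ≈ 1283.8*I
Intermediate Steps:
f = -1648136 (f = 2 - (50030 - 1*(-1598108)) = 2 - (50030 + 1598108) = 2 - 1*1648138 = 2 - 1648138 = -1648136)
I = 2803289/1685046 (I = -2803289/(-1685046) = -2803289*(-1/1685046) = 2803289/1685046 ≈ 1.6636)
√(f + I) = √(-1648136 + 2803289/1685046) = √(-2777182170967/1685046) = I*√38675038912886442/153186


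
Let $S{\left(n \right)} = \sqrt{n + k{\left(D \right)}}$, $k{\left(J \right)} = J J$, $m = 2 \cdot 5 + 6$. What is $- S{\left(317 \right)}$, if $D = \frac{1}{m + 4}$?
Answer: $- \frac{3 \sqrt{14089}}{20} \approx -17.805$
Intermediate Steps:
$m = 16$ ($m = 10 + 6 = 16$)
$D = \frac{1}{20}$ ($D = \frac{1}{16 + 4} = \frac{1}{20} \approx 0.05$)
$k{\left(J \right)} = J^{2}$
$S{\left(n \right)} = \sqrt{\frac{1}{400} + n}$ ($S{\left(n \right)} = \sqrt{n + \left(\frac{1}{20}\right)^{2}} = \sqrt{n + \frac{1}{400}} = \sqrt{\frac{1}{400} + n}$)
$- S{\left(317 \right)} = - \frac{\sqrt{1 + 400 \cdot 317}}{20} = - \frac{\sqrt{1 + 126800}}{20} = - \frac{\sqrt{126801}}{20} = - \frac{3 \sqrt{14089}}{20}$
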